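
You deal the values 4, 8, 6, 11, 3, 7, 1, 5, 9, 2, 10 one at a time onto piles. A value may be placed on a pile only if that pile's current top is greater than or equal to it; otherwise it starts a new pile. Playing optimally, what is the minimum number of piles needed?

5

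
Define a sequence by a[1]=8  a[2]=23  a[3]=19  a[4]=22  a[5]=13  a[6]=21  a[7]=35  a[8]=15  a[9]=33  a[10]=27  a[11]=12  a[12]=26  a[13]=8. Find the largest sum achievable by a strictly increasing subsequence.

Let S[i] be the best sum of a strictly increasing subsequence ending at i:
i:      1  2  3  4  5  6  7  8  9 10 11 12 13
a[i]:   8 23 19 22 13 21 35 15 33 27 12 26  8
S:      8 31 27 49 21 48 84 36 82 76 20 75  8
Maximum is 84 (e.g. 8 + 19 + 22 + 35).

84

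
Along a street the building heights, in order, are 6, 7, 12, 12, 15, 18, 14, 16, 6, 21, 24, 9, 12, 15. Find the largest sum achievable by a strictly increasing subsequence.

103

Let S[i] be the best sum of a strictly increasing subsequence ending at i:
i:       1   2   3   4   5   6   7   8   9  10  11  12  13  14
a[i]:    6   7  12  12  15  18  14  16   6  21  24   9  12  15
S:       6  13  25  25  40  58  39  56   6  79 103  22  34  54
Maximum is 103 (e.g. 6 + 7 + 12 + 15 + 18 + 21 + 24).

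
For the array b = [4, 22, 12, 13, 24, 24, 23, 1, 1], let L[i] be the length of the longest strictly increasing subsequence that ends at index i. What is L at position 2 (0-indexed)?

dp[i] = 1 + max{dp[j] : j<i, b[j]<b[i]} (or 1 if no such j):
i:      0  1  2  3  4  5  6  7  8
b[i]:   4 22 12 13 24 24 23  1  1
dp:     1  2  2  3  4  4  4  1  1
At index 2 the value is 2.

2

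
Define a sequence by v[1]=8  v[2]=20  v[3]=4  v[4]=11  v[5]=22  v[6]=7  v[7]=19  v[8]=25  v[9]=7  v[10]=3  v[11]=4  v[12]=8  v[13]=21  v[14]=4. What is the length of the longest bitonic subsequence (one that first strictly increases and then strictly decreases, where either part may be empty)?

6

inc[i] = longest strictly increasing subsequence ending at i; dec[i] = longest strictly decreasing subsequence starting at i:
i:      1  2  3  4  5  6  7  8  9 10 11 12 13 14
v[i]:   8 20  4 11 22  7 19 25  7  3  4  8 21  4
inc:    1  2  1  2  3  2  3  4  2  1  2  3  4  2
dec:    3  4  2  3  4  2  3  3  2  1  1  2  2  1
Best peak at i=5 (value 22): inc=3, dec=4, length 3+4−1 = 6.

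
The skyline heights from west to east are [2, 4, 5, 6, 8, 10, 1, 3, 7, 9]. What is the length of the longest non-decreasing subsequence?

6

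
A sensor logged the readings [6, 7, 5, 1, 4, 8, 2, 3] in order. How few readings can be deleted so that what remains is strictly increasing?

5

Fewest deletions = n − (longest strictly increasing subsequence).
i:     1 2 3 4 5 6 7 8
a[i]:  6 7 5 1 4 8 2 3
dp:    1 2 1 1 2 3 2 3
max dp = 3, so deletions = 8 − 3 = 5.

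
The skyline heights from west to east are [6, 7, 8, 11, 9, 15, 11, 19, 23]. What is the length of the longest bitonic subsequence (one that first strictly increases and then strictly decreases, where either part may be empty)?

7

inc[i] = longest strictly increasing subsequence ending at i; dec[i] = longest strictly decreasing subsequence starting at i:
i:      1  2  3  4  5  6  7  8  9
a[i]:   6  7  8 11  9 15 11 19 23
inc:    1  2  3  4  4  5  5  6  7
dec:    1  1  1  2  1  2  1  1  1
Best peak at i=9 (value 23): inc=7, dec=1, length 7+1−1 = 7.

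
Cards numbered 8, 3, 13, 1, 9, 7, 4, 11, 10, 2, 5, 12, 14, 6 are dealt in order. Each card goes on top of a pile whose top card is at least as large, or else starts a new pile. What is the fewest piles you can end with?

5

Place each on the leftmost legal pile:
8 → new pile 1 (tops now [8])
3 → pile 1 (tops now [3])
13 → new pile 2 (tops now [3, 13])
1 → pile 1 (tops now [1, 13])
9 → pile 2 (tops now [1, 9])
7 → pile 2 (tops now [1, 7])
4 → pile 2 (tops now [1, 4])
11 → new pile 3 (tops now [1, 4, 11])
10 → pile 3 (tops now [1, 4, 10])
2 → pile 2 (tops now [1, 2, 10])
5 → pile 3 (tops now [1, 2, 5])
12 → new pile 4 (tops now [1, 2, 5, 12])
14 → new pile 5 (tops now [1, 2, 5, 12, 14])
6 → pile 4 (tops now [1, 2, 5, 6, 14])
Five piles.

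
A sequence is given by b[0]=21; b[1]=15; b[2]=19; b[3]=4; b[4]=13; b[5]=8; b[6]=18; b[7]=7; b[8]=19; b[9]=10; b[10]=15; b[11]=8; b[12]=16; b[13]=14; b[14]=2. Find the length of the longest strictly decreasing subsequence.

Negate each value so 'decreasing' becomes 'increasing', then run patience tails on the negated sequence:
-21 → extends → [-21]
-15 → extends → [-21, -15]
-19 → replaces -15 → [-21, -19]
-4 → extends → [-21, -19, -4]
-13 → replaces -4 → [-21, -19, -13]
-8 → extends → [-21, -19, -13, -8]
-18 → replaces -13 → [-21, -19, -18, -8]
-7 → extends → [-21, -19, -18, -8, -7]
-19 → already a tail → [-21, -19, -18, -8, -7]
-10 → replaces -8 → [-21, -19, -18, -10, -7]
-15 → replaces -10 → [-21, -19, -18, -15, -7]
-8 → replaces -7 → [-21, -19, -18, -15, -8]
-16 → replaces -15 → [-21, -19, -18, -16, -8]
-14 → replaces -8 → [-21, -19, -18, -16, -14]
-2 → extends → [-21, -19, -18, -16, -14, -2]
Six tails, so the longest strictly decreasing subsequence of the original has length 6.

6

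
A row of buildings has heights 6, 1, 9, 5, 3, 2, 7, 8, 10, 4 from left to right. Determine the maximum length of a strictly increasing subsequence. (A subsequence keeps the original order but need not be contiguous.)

Track the smallest tail for each achievable length (strict):
6 → extends → [6]
1 → replaces 6 → [1]
9 → extends → [1, 9]
5 → replaces 9 → [1, 5]
3 → replaces 5 → [1, 3]
2 → replaces 3 → [1, 2]
7 → extends → [1, 2, 7]
8 → extends → [1, 2, 7, 8]
10 → extends → [1, 2, 7, 8, 10]
4 → replaces 7 → [1, 2, 4, 8, 10]
Five tails, so the longest strictly increasing subsequence has length 5 (e.g. 1, 5, 7, 8, 10).

5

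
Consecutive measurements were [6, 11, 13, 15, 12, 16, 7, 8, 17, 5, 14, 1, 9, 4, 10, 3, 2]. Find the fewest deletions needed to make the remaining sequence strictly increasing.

Fewest deletions = n − (longest strictly increasing subsequence).
Patience tails:
6 → extends → [6]
11 → extends → [6, 11]
13 → extends → [6, 11, 13]
15 → extends → [6, 11, 13, 15]
12 → replaces 13 → [6, 11, 12, 15]
16 → extends → [6, 11, 12, 15, 16]
7 → replaces 11 → [6, 7, 12, 15, 16]
8 → replaces 12 → [6, 7, 8, 15, 16]
17 → extends → [6, 7, 8, 15, 16, 17]
5 → replaces 6 → [5, 7, 8, 15, 16, 17]
14 → replaces 15 → [5, 7, 8, 14, 16, 17]
1 → replaces 5 → [1, 7, 8, 14, 16, 17]
9 → replaces 14 → [1, 7, 8, 9, 16, 17]
4 → replaces 7 → [1, 4, 8, 9, 16, 17]
10 → replaces 16 → [1, 4, 8, 9, 10, 17]
3 → replaces 4 → [1, 3, 8, 9, 10, 17]
2 → replaces 3 → [1, 2, 8, 9, 10, 17]
Longest strictly increasing subsequence has length 6, so deletions = 17 − 6 = 11.

11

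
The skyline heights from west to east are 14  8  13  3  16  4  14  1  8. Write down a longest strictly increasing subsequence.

8, 13, 16

Patience tails give the LIS length; then backtrack through the dp parents:
14 → extends → [14]
8 → replaces 14 → [8]
13 → extends → [8, 13]
3 → replaces 8 → [3, 13]
16 → extends → [3, 13, 16]
4 → replaces 13 → [3, 4, 16]
14 → replaces 16 → [3, 4, 14]
1 → replaces 3 → [1, 4, 14]
8 → replaces 14 → [1, 4, 8]
Length 3; one witness is 8, 13, 16.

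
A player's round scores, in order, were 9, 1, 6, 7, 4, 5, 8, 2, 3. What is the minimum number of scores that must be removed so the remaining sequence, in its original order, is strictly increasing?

5

Fewest deletions = n − (longest strictly increasing subsequence).
i:     1 2 3 4 5 6 7 8 9
a[i]:  9 1 6 7 4 5 8 2 3
dp:    1 1 2 3 2 3 4 2 3
max dp = 4, so deletions = 9 − 4 = 5.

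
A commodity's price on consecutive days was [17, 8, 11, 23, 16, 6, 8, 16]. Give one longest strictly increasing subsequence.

8, 11, 23

Patience tails give the LIS length; then backtrack through the dp parents:
17 → extends → [17]
8 → replaces 17 → [8]
11 → extends → [8, 11]
23 → extends → [8, 11, 23]
16 → replaces 23 → [8, 11, 16]
6 → replaces 8 → [6, 11, 16]
8 → replaces 11 → [6, 8, 16]
16 → already a tail → [6, 8, 16]
Length 3; one witness is 8, 11, 23.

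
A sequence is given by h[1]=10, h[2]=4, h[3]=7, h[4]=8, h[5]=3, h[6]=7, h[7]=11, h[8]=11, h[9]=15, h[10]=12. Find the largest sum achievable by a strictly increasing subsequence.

Let S[i] be the best sum of a strictly increasing subsequence ending at i:
i:      1  2  3  4  5  6  7  8  9 10
h[i]:  10  4  7  8  3  7 11 11 15 12
S:     10  4 11 19  3 11 30 30 45 42
Maximum is 45 (e.g. 4 + 7 + 8 + 11 + 15).

45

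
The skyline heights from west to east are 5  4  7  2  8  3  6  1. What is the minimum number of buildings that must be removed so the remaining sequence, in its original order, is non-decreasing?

Fewest deletions = n − (longest non-decreasing subsequence).
i:     1 2 3 4 5 6 7 8
a[i]:  5 4 7 2 8 3 6 1
dp:    1 1 2 1 3 2 3 1
max dp = 3, so deletions = 8 − 3 = 5.

5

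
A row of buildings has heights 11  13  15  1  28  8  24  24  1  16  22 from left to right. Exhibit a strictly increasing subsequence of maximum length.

11, 13, 15, 16, 22

Patience tails give the LIS length; then backtrack through the dp parents:
11 → extends → [11]
13 → extends → [11, 13]
15 → extends → [11, 13, 15]
1 → replaces 11 → [1, 13, 15]
28 → extends → [1, 13, 15, 28]
8 → replaces 13 → [1, 8, 15, 28]
24 → replaces 28 → [1, 8, 15, 24]
24 → already a tail → [1, 8, 15, 24]
1 → already a tail → [1, 8, 15, 24]
16 → replaces 24 → [1, 8, 15, 16]
22 → extends → [1, 8, 15, 16, 22]
Length 5; one witness is 11, 13, 15, 16, 22.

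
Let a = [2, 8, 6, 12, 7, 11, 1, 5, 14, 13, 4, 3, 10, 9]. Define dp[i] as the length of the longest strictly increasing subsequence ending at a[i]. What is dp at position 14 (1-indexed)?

4

dp[i] = 1 + max{dp[j] : j<i, a[j]<a[i]} (or 1 if no such j):
i:      1  2  3  4  5  6  7  8  9 10 11 12 13 14
a[i]:   2  8  6 12  7 11  1  5 14 13  4  3 10  9
dp:     1  2  2  3  3  4  1  2  5  5  2  2  4  4
At index 14 the value is 4.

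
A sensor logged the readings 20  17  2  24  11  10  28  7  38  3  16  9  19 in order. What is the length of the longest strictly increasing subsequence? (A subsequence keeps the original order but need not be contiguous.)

Track the smallest tail for each achievable length (strict):
20 → extends → [20]
17 → replaces 20 → [17]
2 → replaces 17 → [2]
24 → extends → [2, 24]
11 → replaces 24 → [2, 11]
10 → replaces 11 → [2, 10]
28 → extends → [2, 10, 28]
7 → replaces 10 → [2, 7, 28]
38 → extends → [2, 7, 28, 38]
3 → replaces 7 → [2, 3, 28, 38]
16 → replaces 28 → [2, 3, 16, 38]
9 → replaces 16 → [2, 3, 9, 38]
19 → replaces 38 → [2, 3, 9, 19]
Four tails, so the longest strictly increasing subsequence has length 4 (e.g. 20, 24, 28, 38).

4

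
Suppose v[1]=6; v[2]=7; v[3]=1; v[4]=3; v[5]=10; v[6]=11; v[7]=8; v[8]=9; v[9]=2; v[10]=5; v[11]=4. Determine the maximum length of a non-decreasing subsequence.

4

Let dp[i] be the length of the longest such subsequence ending at index i:
i:      1  2  3  4  5  6  7  8  9 10 11
v[i]:   6  7  1  3 10 11  8  9  2  5  4
dp:     1  2  1  2  3  4  3  4  2  3  3
Maximum dp value is 4.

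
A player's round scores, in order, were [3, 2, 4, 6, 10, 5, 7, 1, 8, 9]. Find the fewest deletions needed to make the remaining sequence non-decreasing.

4

Fewest deletions = n − (longest non-decreasing subsequence).
Patience tails:
3 → extends → [3]
2 → replaces 3 → [2]
4 → extends → [2, 4]
6 → extends → [2, 4, 6]
10 → extends → [2, 4, 6, 10]
5 → replaces 6 → [2, 4, 5, 10]
7 → replaces 10 → [2, 4, 5, 7]
1 → replaces 2 → [1, 4, 5, 7]
8 → extends → [1, 4, 5, 7, 8]
9 → extends → [1, 4, 5, 7, 8, 9]
Longest non-decreasing subsequence has length 6, so deletions = 10 − 6 = 4.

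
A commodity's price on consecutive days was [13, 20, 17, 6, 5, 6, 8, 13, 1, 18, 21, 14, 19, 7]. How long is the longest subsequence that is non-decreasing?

6

Track the smallest tail for each achievable length (allowing ties):
13 → extends → [13]
20 → extends → [13, 20]
17 → replaces 20 → [13, 17]
6 → replaces 13 → [6, 17]
5 → replaces 6 → [5, 17]
6 → replaces 17 → [5, 6]
8 → extends → [5, 6, 8]
13 → extends → [5, 6, 8, 13]
1 → replaces 5 → [1, 6, 8, 13]
18 → extends → [1, 6, 8, 13, 18]
21 → extends → [1, 6, 8, 13, 18, 21]
14 → replaces 18 → [1, 6, 8, 13, 14, 21]
19 → replaces 21 → [1, 6, 8, 13, 14, 19]
7 → replaces 8 → [1, 6, 7, 13, 14, 19]
Six tails, so the longest non-decreasing subsequence has length 6 (e.g. 6, 6, 8, 13, 18, 21).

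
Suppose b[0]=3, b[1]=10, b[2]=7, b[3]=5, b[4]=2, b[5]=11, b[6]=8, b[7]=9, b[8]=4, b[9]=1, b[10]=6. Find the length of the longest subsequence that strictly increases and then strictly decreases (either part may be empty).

6

inc[i] = longest strictly increasing subsequence ending at i; dec[i] = longest strictly decreasing subsequence starting at i:
i:      0  1  2  3  4  5  6  7  8  9 10
b[i]:   3 10  7  5  2 11  8  9  4  1  6
inc:    1  2  2  2  1  3  3  4  2  1  3
dec:    3  5  4  3  2  4  3  3  2  1  1
Best peak at i=1 (value 10): inc=2, dec=5, length 2+5−1 = 6.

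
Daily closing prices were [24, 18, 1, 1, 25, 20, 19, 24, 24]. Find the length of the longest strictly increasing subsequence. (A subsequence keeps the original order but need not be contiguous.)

3

Track the smallest tail for each achievable length (strict):
24 → extends → [24]
18 → replaces 24 → [18]
1 → replaces 18 → [1]
1 → already a tail → [1]
25 → extends → [1, 25]
20 → replaces 25 → [1, 20]
19 → replaces 20 → [1, 19]
24 → extends → [1, 19, 24]
24 → already a tail → [1, 19, 24]
Three tails, so the longest strictly increasing subsequence has length 3 (e.g. 18, 20, 24).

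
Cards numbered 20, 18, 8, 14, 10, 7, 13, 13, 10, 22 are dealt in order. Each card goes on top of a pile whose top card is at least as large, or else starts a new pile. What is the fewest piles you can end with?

4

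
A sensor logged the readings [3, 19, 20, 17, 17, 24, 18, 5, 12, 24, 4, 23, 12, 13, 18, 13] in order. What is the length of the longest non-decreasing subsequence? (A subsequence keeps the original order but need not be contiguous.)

Track the smallest tail for each achievable length (allowing ties):
3 → extends → [3]
19 → extends → [3, 19]
20 → extends → [3, 19, 20]
17 → replaces 19 → [3, 17, 20]
17 → replaces 20 → [3, 17, 17]
24 → extends → [3, 17, 17, 24]
18 → replaces 24 → [3, 17, 17, 18]
5 → replaces 17 → [3, 5, 17, 18]
12 → replaces 17 → [3, 5, 12, 18]
24 → extends → [3, 5, 12, 18, 24]
4 → replaces 5 → [3, 4, 12, 18, 24]
23 → replaces 24 → [3, 4, 12, 18, 23]
12 → replaces 18 → [3, 4, 12, 12, 23]
13 → replaces 23 → [3, 4, 12, 12, 13]
18 → extends → [3, 4, 12, 12, 13, 18]
13 → replaces 18 → [3, 4, 12, 12, 13, 13]
Six tails, so the longest non-decreasing subsequence has length 6 (e.g. 3, 5, 12, 12, 13, 18).

6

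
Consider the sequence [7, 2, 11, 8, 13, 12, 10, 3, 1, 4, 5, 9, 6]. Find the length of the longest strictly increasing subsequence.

Track the smallest tail for each achievable length (strict):
7 → extends → [7]
2 → replaces 7 → [2]
11 → extends → [2, 11]
8 → replaces 11 → [2, 8]
13 → extends → [2, 8, 13]
12 → replaces 13 → [2, 8, 12]
10 → replaces 12 → [2, 8, 10]
3 → replaces 8 → [2, 3, 10]
1 → replaces 2 → [1, 3, 10]
4 → replaces 10 → [1, 3, 4]
5 → extends → [1, 3, 4, 5]
9 → extends → [1, 3, 4, 5, 9]
6 → replaces 9 → [1, 3, 4, 5, 6]
Five tails, so the longest strictly increasing subsequence has length 5 (e.g. 2, 3, 4, 5, 9).

5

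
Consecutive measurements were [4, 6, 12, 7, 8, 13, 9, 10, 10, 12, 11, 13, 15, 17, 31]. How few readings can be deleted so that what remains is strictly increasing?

Fewest deletions = n − (longest strictly increasing subsequence).
i:      1  2  3  4  5  6  7  8  9 10 11 12 13 14 15
a[i]:   4  6 12  7  8 13  9 10 10 12 11 13 15 17 31
dp:     1  2  3  3  4  5  5  6  6  7  7  8  9 10 11
max dp = 11, so deletions = 15 − 11 = 4.

4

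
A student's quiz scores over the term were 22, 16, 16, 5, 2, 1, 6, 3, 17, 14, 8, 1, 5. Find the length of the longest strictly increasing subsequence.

Let dp[i] be the length of the longest such subsequence ending at index i:
i:      1  2  3  4  5  6  7  8  9 10 11 12 13
a[i]:  22 16 16  5  2  1  6  3 17 14  8  1  5
dp:     1  1  1  1  1  1  2  2  3  3  3  1  3
Maximum dp value is 3.

3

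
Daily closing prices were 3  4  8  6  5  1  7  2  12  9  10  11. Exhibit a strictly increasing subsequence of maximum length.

Patience tails give the LIS length; then backtrack through the dp parents:
3 → extends → [3]
4 → extends → [3, 4]
8 → extends → [3, 4, 8]
6 → replaces 8 → [3, 4, 6]
5 → replaces 6 → [3, 4, 5]
1 → replaces 3 → [1, 4, 5]
7 → extends → [1, 4, 5, 7]
2 → replaces 4 → [1, 2, 5, 7]
12 → extends → [1, 2, 5, 7, 12]
9 → replaces 12 → [1, 2, 5, 7, 9]
10 → extends → [1, 2, 5, 7, 9, 10]
11 → extends → [1, 2, 5, 7, 9, 10, 11]
Length 7; one witness is 3, 4, 6, 7, 9, 10, 11.

3, 4, 6, 7, 9, 10, 11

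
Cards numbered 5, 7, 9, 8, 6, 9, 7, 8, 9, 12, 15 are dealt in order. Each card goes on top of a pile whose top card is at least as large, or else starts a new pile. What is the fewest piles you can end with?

Place each on the leftmost legal pile:
5 → new pile 1 (tops now [5])
7 → new pile 2 (tops now [5, 7])
9 → new pile 3 (tops now [5, 7, 9])
8 → pile 3 (tops now [5, 7, 8])
6 → pile 2 (tops now [5, 6, 8])
9 → new pile 4 (tops now [5, 6, 8, 9])
7 → pile 3 (tops now [5, 6, 7, 9])
8 → pile 4 (tops now [5, 6, 7, 8])
9 → new pile 5 (tops now [5, 6, 7, 8, 9])
12 → new pile 6 (tops now [5, 6, 7, 8, 9, 12])
15 → new pile 7 (tops now [5, 6, 7, 8, 9, 12, 15])
Seven piles.

7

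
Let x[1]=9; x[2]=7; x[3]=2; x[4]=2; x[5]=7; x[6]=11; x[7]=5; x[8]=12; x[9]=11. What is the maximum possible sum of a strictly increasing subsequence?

32

Let S[i] be the best sum of a strictly increasing subsequence ending at i:
i:      1  2  3  4  5  6  7  8  9
x[i]:   9  7  2  2  7 11  5 12 11
S:      9  7  2  2  9 20  7 32 20
Maximum is 32 (e.g. 2 + 7 + 11 + 12).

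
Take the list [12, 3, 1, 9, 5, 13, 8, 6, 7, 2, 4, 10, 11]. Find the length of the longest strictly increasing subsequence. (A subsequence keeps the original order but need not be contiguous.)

6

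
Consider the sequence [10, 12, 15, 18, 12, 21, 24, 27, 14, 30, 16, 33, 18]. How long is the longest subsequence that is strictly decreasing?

2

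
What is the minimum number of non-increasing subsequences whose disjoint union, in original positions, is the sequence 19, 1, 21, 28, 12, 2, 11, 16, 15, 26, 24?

5

Place each on the leftmost legal pile:
19 → new pile 1 (tops now [19])
1 → pile 1 (tops now [1])
21 → new pile 2 (tops now [1, 21])
28 → new pile 3 (tops now [1, 21, 28])
12 → pile 2 (tops now [1, 12, 28])
2 → pile 2 (tops now [1, 2, 28])
11 → pile 3 (tops now [1, 2, 11])
16 → new pile 4 (tops now [1, 2, 11, 16])
15 → pile 4 (tops now [1, 2, 11, 15])
26 → new pile 5 (tops now [1, 2, 11, 15, 26])
24 → pile 5 (tops now [1, 2, 11, 15, 24])
Five piles.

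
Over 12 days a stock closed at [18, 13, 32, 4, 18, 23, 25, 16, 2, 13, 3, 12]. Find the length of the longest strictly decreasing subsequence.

Negate each value so 'decreasing' becomes 'increasing', then run patience tails on the negated sequence:
-18 → extends → [-18]
-13 → extends → [-18, -13]
-32 → replaces -18 → [-32, -13]
-4 → extends → [-32, -13, -4]
-18 → replaces -13 → [-32, -18, -4]
-23 → replaces -18 → [-32, -23, -4]
-25 → replaces -23 → [-32, -25, -4]
-16 → replaces -4 → [-32, -25, -16]
-2 → extends → [-32, -25, -16, -2]
-13 → replaces -2 → [-32, -25, -16, -13]
-3 → extends → [-32, -25, -16, -13, -3]
-12 → replaces -3 → [-32, -25, -16, -13, -12]
Five tails, so the longest strictly decreasing subsequence of the original has length 5.

5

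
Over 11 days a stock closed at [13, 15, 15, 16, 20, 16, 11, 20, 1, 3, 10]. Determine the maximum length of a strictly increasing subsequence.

4

Track the smallest tail for each achievable length (strict):
13 → extends → [13]
15 → extends → [13, 15]
15 → already a tail → [13, 15]
16 → extends → [13, 15, 16]
20 → extends → [13, 15, 16, 20]
16 → already a tail → [13, 15, 16, 20]
11 → replaces 13 → [11, 15, 16, 20]
20 → already a tail → [11, 15, 16, 20]
1 → replaces 11 → [1, 15, 16, 20]
3 → replaces 15 → [1, 3, 16, 20]
10 → replaces 16 → [1, 3, 10, 20]
Four tails, so the longest strictly increasing subsequence has length 4 (e.g. 13, 15, 16, 20).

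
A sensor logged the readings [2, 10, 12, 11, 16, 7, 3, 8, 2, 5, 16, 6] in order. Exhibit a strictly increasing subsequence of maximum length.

Patience tails give the LIS length; then backtrack through the dp parents:
2 → extends → [2]
10 → extends → [2, 10]
12 → extends → [2, 10, 12]
11 → replaces 12 → [2, 10, 11]
16 → extends → [2, 10, 11, 16]
7 → replaces 10 → [2, 7, 11, 16]
3 → replaces 7 → [2, 3, 11, 16]
8 → replaces 11 → [2, 3, 8, 16]
2 → already a tail → [2, 3, 8, 16]
5 → replaces 8 → [2, 3, 5, 16]
16 → already a tail → [2, 3, 5, 16]
6 → replaces 16 → [2, 3, 5, 6]
Length 4; one witness is 2, 10, 12, 16.

2, 10, 12, 16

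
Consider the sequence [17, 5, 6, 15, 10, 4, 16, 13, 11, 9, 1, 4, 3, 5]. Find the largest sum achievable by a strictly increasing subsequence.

Let S[i] be the best sum of a strictly increasing subsequence ending at i:
i:      1  2  3  4  5  6  7  8  9 10 11 12 13 14
a[i]:  17  5  6 15 10  4 16 13 11  9  1  4  3  5
S:     17  5 11 26 21  4 42 34 32 20  1  5  4 10
Maximum is 42 (e.g. 5 + 6 + 15 + 16).

42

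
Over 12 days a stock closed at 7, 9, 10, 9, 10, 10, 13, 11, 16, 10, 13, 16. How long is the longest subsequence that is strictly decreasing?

3

Negate each value so 'decreasing' becomes 'increasing', then run patience tails on the negated sequence:
-7 → extends → [-7]
-9 → replaces -7 → [-9]
-10 → replaces -9 → [-10]
-9 → extends → [-10, -9]
-10 → already a tail → [-10, -9]
-10 → already a tail → [-10, -9]
-13 → replaces -10 → [-13, -9]
-11 → replaces -9 → [-13, -11]
-16 → replaces -13 → [-16, -11]
-10 → extends → [-16, -11, -10]
-13 → replaces -11 → [-16, -13, -10]
-16 → already a tail → [-16, -13, -10]
Three tails, so the longest strictly decreasing subsequence of the original has length 3.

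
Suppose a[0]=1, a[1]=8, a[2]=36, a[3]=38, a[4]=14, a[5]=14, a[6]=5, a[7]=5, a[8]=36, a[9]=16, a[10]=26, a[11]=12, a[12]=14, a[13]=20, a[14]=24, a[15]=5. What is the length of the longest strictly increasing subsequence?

6

Let dp[i] be the length of the longest such subsequence ending at index i:
i:      0  1  2  3  4  5  6  7  8  9 10 11 12 13 14 15
a[i]:   1  8 36 38 14 14  5  5 36 16 26 12 14 20 24  5
dp:     1  2  3  4  3  3  2  2  4  4  5  3  4  5  6  2
Maximum dp value is 6.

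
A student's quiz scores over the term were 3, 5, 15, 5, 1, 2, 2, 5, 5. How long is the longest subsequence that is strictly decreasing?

3

Negate each value so 'decreasing' becomes 'increasing', then run patience tails on the negated sequence:
-3 → extends → [-3]
-5 → replaces -3 → [-5]
-15 → replaces -5 → [-15]
-5 → extends → [-15, -5]
-1 → extends → [-15, -5, -1]
-2 → replaces -1 → [-15, -5, -2]
-2 → already a tail → [-15, -5, -2]
-5 → already a tail → [-15, -5, -2]
-5 → already a tail → [-15, -5, -2]
Three tails, so the longest strictly decreasing subsequence of the original has length 3.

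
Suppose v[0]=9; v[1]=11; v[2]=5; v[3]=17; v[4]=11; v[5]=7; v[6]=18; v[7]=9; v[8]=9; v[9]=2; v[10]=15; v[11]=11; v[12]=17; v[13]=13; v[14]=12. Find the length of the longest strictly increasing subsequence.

Track the smallest tail for each achievable length (strict):
9 → extends → [9]
11 → extends → [9, 11]
5 → replaces 9 → [5, 11]
17 → extends → [5, 11, 17]
11 → already a tail → [5, 11, 17]
7 → replaces 11 → [5, 7, 17]
18 → extends → [5, 7, 17, 18]
9 → replaces 17 → [5, 7, 9, 18]
9 → already a tail → [5, 7, 9, 18]
2 → replaces 5 → [2, 7, 9, 18]
15 → replaces 18 → [2, 7, 9, 15]
11 → replaces 15 → [2, 7, 9, 11]
17 → extends → [2, 7, 9, 11, 17]
13 → replaces 17 → [2, 7, 9, 11, 13]
12 → replaces 13 → [2, 7, 9, 11, 12]
Five tails, so the longest strictly increasing subsequence has length 5 (e.g. 5, 7, 9, 15, 17).

5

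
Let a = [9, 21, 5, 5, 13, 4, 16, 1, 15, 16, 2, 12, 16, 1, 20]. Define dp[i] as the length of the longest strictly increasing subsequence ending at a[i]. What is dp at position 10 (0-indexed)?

dp[i] = 1 + max{dp[j] : j<i, a[j]<a[i]} (or 1 if no such j):
i:      0  1  2  3  4  5  6  7  8  9 10 11 12 13 14
a[i]:   9 21  5  5 13  4 16  1 15 16  2 12 16  1 20
dp:     1  2  1  1  2  1  3  1  3  4  2  3  4  1  5
At index 10 the value is 2.

2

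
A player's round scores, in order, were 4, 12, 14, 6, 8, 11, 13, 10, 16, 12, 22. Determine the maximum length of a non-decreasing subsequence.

Let dp[i] be the length of the longest such subsequence ending at index i:
i:      1  2  3  4  5  6  7  8  9 10 11
a[i]:   4 12 14  6  8 11 13 10 16 12 22
dp:     1  2  3  2  3  4  5  4  6  5  7
Maximum dp value is 7.

7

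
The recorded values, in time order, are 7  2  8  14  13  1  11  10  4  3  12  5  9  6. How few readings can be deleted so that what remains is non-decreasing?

Fewest deletions = n − (longest non-decreasing subsequence).
Patience tails:
7 → extends → [7]
2 → replaces 7 → [2]
8 → extends → [2, 8]
14 → extends → [2, 8, 14]
13 → replaces 14 → [2, 8, 13]
1 → replaces 2 → [1, 8, 13]
11 → replaces 13 → [1, 8, 11]
10 → replaces 11 → [1, 8, 10]
4 → replaces 8 → [1, 4, 10]
3 → replaces 4 → [1, 3, 10]
12 → extends → [1, 3, 10, 12]
5 → replaces 10 → [1, 3, 5, 12]
9 → replaces 12 → [1, 3, 5, 9]
6 → replaces 9 → [1, 3, 5, 6]
Longest non-decreasing subsequence has length 4, so deletions = 14 − 4 = 10.

10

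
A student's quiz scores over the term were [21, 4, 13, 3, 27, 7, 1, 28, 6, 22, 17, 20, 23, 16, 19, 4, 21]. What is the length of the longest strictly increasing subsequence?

5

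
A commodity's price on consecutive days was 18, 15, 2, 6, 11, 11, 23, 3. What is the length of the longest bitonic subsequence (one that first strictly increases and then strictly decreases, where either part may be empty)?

5

inc[i] = longest strictly increasing subsequence ending at i; dec[i] = longest strictly decreasing subsequence starting at i:
i:      1  2  3  4  5  6  7  8
a[i]:  18 15  2  6 11 11 23  3
inc:    1  1  1  2  3  3  4  2
dec:    4  3  1  2  2  2  2  1
Best peak at i=7 (value 23): inc=4, dec=2, length 4+2−1 = 5.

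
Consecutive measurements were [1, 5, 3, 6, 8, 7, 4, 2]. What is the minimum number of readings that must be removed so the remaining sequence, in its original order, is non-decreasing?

4

Fewest deletions = n − (longest non-decreasing subsequence).
i:     1 2 3 4 5 6 7 8
a[i]:  1 5 3 6 8 7 4 2
dp:    1 2 2 3 4 4 3 2
max dp = 4, so deletions = 8 − 4 = 4.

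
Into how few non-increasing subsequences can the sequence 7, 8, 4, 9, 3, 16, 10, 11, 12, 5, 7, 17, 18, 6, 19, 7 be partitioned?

9

The minimum number of non-increasing subsequences covering a sequence equals the length of its longest strictly increasing subsequence.
LIS length is 9 (e.g. 7, 8, 9, 10, 11, 12, 17, 18, 19), so 9 piles are needed.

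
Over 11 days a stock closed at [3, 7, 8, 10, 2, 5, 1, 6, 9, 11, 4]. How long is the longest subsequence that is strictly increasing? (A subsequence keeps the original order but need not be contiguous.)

5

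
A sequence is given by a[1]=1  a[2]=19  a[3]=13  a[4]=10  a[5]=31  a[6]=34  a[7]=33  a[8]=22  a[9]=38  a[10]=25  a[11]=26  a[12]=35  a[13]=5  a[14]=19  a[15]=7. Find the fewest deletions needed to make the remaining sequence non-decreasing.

9

Fewest deletions = n − (longest non-decreasing subsequence).
Patience tails:
1 → extends → [1]
19 → extends → [1, 19]
13 → replaces 19 → [1, 13]
10 → replaces 13 → [1, 10]
31 → extends → [1, 10, 31]
34 → extends → [1, 10, 31, 34]
33 → replaces 34 → [1, 10, 31, 33]
22 → replaces 31 → [1, 10, 22, 33]
38 → extends → [1, 10, 22, 33, 38]
25 → replaces 33 → [1, 10, 22, 25, 38]
26 → replaces 38 → [1, 10, 22, 25, 26]
35 → extends → [1, 10, 22, 25, 26, 35]
5 → replaces 10 → [1, 5, 22, 25, 26, 35]
19 → replaces 22 → [1, 5, 19, 25, 26, 35]
7 → replaces 19 → [1, 5, 7, 25, 26, 35]
Longest non-decreasing subsequence has length 6, so deletions = 15 − 6 = 9.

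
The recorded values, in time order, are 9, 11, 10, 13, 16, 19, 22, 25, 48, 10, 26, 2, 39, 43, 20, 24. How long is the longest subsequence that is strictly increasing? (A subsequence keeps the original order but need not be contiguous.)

10

Track the smallest tail for each achievable length (strict):
9 → extends → [9]
11 → extends → [9, 11]
10 → replaces 11 → [9, 10]
13 → extends → [9, 10, 13]
16 → extends → [9, 10, 13, 16]
19 → extends → [9, 10, 13, 16, 19]
22 → extends → [9, 10, 13, 16, 19, 22]
25 → extends → [9, 10, 13, 16, 19, 22, 25]
48 → extends → [9, 10, 13, 16, 19, 22, 25, 48]
10 → already a tail → [9, 10, 13, 16, 19, 22, 25, 48]
26 → replaces 48 → [9, 10, 13, 16, 19, 22, 25, 26]
2 → replaces 9 → [2, 10, 13, 16, 19, 22, 25, 26]
39 → extends → [2, 10, 13, 16, 19, 22, 25, 26, 39]
43 → extends → [2, 10, 13, 16, 19, 22, 25, 26, 39, 43]
20 → replaces 22 → [2, 10, 13, 16, 19, 20, 25, 26, 39, 43]
24 → replaces 25 → [2, 10, 13, 16, 19, 20, 24, 26, 39, 43]
Ten tails, so the longest strictly increasing subsequence has length 10 (e.g. 9, 11, 13, 16, 19, 22, 25, 26, 39, 43).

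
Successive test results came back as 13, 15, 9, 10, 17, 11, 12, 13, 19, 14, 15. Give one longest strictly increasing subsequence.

9, 10, 11, 12, 13, 14, 15

Patience tails give the LIS length; then backtrack through the dp parents:
13 → extends → [13]
15 → extends → [13, 15]
9 → replaces 13 → [9, 15]
10 → replaces 15 → [9, 10]
17 → extends → [9, 10, 17]
11 → replaces 17 → [9, 10, 11]
12 → extends → [9, 10, 11, 12]
13 → extends → [9, 10, 11, 12, 13]
19 → extends → [9, 10, 11, 12, 13, 19]
14 → replaces 19 → [9, 10, 11, 12, 13, 14]
15 → extends → [9, 10, 11, 12, 13, 14, 15]
Length 7; one witness is 9, 10, 11, 12, 13, 14, 15.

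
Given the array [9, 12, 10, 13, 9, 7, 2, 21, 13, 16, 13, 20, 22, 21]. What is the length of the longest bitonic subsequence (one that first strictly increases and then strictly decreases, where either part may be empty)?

inc[i] = longest strictly increasing subsequence ending at i; dec[i] = longest strictly decreasing subsequence starting at i:
i:      1  2  3  4  5  6  7  8  9 10 11 12 13 14
a[i]:   9 12 10 13  9  7  2 21 13 16 13 20 22 21
inc:    1  2  2  3  1  1  1  4  3  4  3  5  6  6
dec:    3  5  4  4  3  2  1  3  1  2  1  1  2  1
Best peak at i=13 (value 22): inc=6, dec=2, length 6+2−1 = 7.

7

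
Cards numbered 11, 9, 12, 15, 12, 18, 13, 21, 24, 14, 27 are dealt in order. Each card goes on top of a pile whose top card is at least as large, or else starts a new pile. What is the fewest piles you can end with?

7

Place each on the leftmost legal pile:
11 → new pile 1 (tops now [11])
9 → pile 1 (tops now [9])
12 → new pile 2 (tops now [9, 12])
15 → new pile 3 (tops now [9, 12, 15])
12 → pile 2 (tops now [9, 12, 15])
18 → new pile 4 (tops now [9, 12, 15, 18])
13 → pile 3 (tops now [9, 12, 13, 18])
21 → new pile 5 (tops now [9, 12, 13, 18, 21])
24 → new pile 6 (tops now [9, 12, 13, 18, 21, 24])
14 → pile 4 (tops now [9, 12, 13, 14, 21, 24])
27 → new pile 7 (tops now [9, 12, 13, 14, 21, 24, 27])
Seven piles.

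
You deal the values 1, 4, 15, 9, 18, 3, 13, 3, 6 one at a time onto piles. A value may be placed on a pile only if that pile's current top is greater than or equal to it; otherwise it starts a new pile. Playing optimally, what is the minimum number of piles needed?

4

The minimum number of non-increasing subsequences covering a sequence equals the length of its longest strictly increasing subsequence.
LIS length is 4 (e.g. 1, 4, 15, 18), so 4 piles are needed.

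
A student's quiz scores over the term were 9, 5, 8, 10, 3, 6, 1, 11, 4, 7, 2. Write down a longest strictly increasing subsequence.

Patience tails give the LIS length; then backtrack through the dp parents:
9 → extends → [9]
5 → replaces 9 → [5]
8 → extends → [5, 8]
10 → extends → [5, 8, 10]
3 → replaces 5 → [3, 8, 10]
6 → replaces 8 → [3, 6, 10]
1 → replaces 3 → [1, 6, 10]
11 → extends → [1, 6, 10, 11]
4 → replaces 6 → [1, 4, 10, 11]
7 → replaces 10 → [1, 4, 7, 11]
2 → replaces 4 → [1, 2, 7, 11]
Length 4; one witness is 5, 8, 10, 11.

5, 8, 10, 11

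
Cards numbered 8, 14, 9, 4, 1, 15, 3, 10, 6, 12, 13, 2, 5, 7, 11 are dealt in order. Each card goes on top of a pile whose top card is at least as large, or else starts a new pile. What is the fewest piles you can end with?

Place each on the leftmost legal pile:
8 → new pile 1 (tops now [8])
14 → new pile 2 (tops now [8, 14])
9 → pile 2 (tops now [8, 9])
4 → pile 1 (tops now [4, 9])
1 → pile 1 (tops now [1, 9])
15 → new pile 3 (tops now [1, 9, 15])
3 → pile 2 (tops now [1, 3, 15])
10 → pile 3 (tops now [1, 3, 10])
6 → pile 3 (tops now [1, 3, 6])
12 → new pile 4 (tops now [1, 3, 6, 12])
13 → new pile 5 (tops now [1, 3, 6, 12, 13])
2 → pile 2 (tops now [1, 2, 6, 12, 13])
5 → pile 3 (tops now [1, 2, 5, 12, 13])
7 → pile 4 (tops now [1, 2, 5, 7, 13])
11 → pile 5 (tops now [1, 2, 5, 7, 11])
Five piles.

5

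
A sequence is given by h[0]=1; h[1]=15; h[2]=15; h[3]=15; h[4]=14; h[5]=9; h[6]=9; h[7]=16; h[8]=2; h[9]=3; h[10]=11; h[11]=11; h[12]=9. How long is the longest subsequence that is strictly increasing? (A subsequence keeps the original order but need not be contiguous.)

Let dp[i] be the length of the longest such subsequence ending at index i:
i:      0  1  2  3  4  5  6  7  8  9 10 11 12
h[i]:   1 15 15 15 14  9  9 16  2  3 11 11  9
dp:     1  2  2  2  2  2  2  3  2  3  4  4  4
Maximum dp value is 4.

4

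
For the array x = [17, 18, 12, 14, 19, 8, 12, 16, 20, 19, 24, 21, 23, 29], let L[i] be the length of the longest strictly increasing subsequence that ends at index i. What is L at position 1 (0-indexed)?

dp[i] = 1 + max{dp[j] : j<i, x[j]<x[i]} (or 1 if no such j):
i:      0  1  2  3  4  5  6  7  8  9 10 11 12 13
x[i]:  17 18 12 14 19  8 12 16 20 19 24 21 23 29
dp:     1  2  1  2  3  1  2  3  4  4  5  5  6  7
At index 1 the value is 2.

2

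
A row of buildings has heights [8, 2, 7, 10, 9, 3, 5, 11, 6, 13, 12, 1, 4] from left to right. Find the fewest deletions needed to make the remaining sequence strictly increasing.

Fewest deletions = n − (longest strictly increasing subsequence).
Patience tails:
8 → extends → [8]
2 → replaces 8 → [2]
7 → extends → [2, 7]
10 → extends → [2, 7, 10]
9 → replaces 10 → [2, 7, 9]
3 → replaces 7 → [2, 3, 9]
5 → replaces 9 → [2, 3, 5]
11 → extends → [2, 3, 5, 11]
6 → replaces 11 → [2, 3, 5, 6]
13 → extends → [2, 3, 5, 6, 13]
12 → replaces 13 → [2, 3, 5, 6, 12]
1 → replaces 2 → [1, 3, 5, 6, 12]
4 → replaces 5 → [1, 3, 4, 6, 12]
Longest strictly increasing subsequence has length 5, so deletions = 13 − 5 = 8.

8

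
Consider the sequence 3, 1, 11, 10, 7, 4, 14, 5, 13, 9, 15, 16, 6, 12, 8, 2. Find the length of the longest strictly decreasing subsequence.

Let dp[i] be the longest strictly decreasing subsequence ending at i:
i:      1  2  3  4  5  6  7  8  9 10 11 12 13 14 15 16
a[i]:   3  1 11 10  7  4 14  5 13  9 15 16  6 12  8  2
dp:     1  2  1  2  3  4  1  4  2  3  1  1  4  3  4  5
Maximum is 5.

5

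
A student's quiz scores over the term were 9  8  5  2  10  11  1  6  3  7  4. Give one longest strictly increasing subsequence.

9, 10, 11

Patience tails give the LIS length; then backtrack through the dp parents:
9 → extends → [9]
8 → replaces 9 → [8]
5 → replaces 8 → [5]
2 → replaces 5 → [2]
10 → extends → [2, 10]
11 → extends → [2, 10, 11]
1 → replaces 2 → [1, 10, 11]
6 → replaces 10 → [1, 6, 11]
3 → replaces 6 → [1, 3, 11]
7 → replaces 11 → [1, 3, 7]
4 → replaces 7 → [1, 3, 4]
Length 3; one witness is 9, 10, 11.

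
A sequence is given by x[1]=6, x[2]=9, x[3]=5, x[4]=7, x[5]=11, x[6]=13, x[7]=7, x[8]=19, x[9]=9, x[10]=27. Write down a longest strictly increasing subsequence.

6, 9, 11, 13, 19, 27

Patience tails give the LIS length; then backtrack through the dp parents:
6 → extends → [6]
9 → extends → [6, 9]
5 → replaces 6 → [5, 9]
7 → replaces 9 → [5, 7]
11 → extends → [5, 7, 11]
13 → extends → [5, 7, 11, 13]
7 → already a tail → [5, 7, 11, 13]
19 → extends → [5, 7, 11, 13, 19]
9 → replaces 11 → [5, 7, 9, 13, 19]
27 → extends → [5, 7, 9, 13, 19, 27]
Length 6; one witness is 6, 9, 11, 13, 19, 27.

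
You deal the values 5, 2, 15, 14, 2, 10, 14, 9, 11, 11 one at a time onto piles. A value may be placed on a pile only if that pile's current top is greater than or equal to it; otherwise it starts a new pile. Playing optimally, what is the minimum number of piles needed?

3

Place each on the leftmost legal pile:
5 → new pile 1 (tops now [5])
2 → pile 1 (tops now [2])
15 → new pile 2 (tops now [2, 15])
14 → pile 2 (tops now [2, 14])
2 → pile 1 (tops now [2, 14])
10 → pile 2 (tops now [2, 10])
14 → new pile 3 (tops now [2, 10, 14])
9 → pile 2 (tops now [2, 9, 14])
11 → pile 3 (tops now [2, 9, 11])
11 → pile 3 (tops now [2, 9, 11])
Three piles.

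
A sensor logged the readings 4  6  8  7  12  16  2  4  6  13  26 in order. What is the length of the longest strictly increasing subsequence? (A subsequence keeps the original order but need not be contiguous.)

6

Track the smallest tail for each achievable length (strict):
4 → extends → [4]
6 → extends → [4, 6]
8 → extends → [4, 6, 8]
7 → replaces 8 → [4, 6, 7]
12 → extends → [4, 6, 7, 12]
16 → extends → [4, 6, 7, 12, 16]
2 → replaces 4 → [2, 6, 7, 12, 16]
4 → replaces 6 → [2, 4, 7, 12, 16]
6 → replaces 7 → [2, 4, 6, 12, 16]
13 → replaces 16 → [2, 4, 6, 12, 13]
26 → extends → [2, 4, 6, 12, 13, 26]
Six tails, so the longest strictly increasing subsequence has length 6 (e.g. 4, 6, 8, 12, 16, 26).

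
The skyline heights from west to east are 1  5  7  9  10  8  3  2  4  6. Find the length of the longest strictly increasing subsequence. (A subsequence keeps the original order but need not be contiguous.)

5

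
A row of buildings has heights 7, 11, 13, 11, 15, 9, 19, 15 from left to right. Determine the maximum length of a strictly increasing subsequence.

5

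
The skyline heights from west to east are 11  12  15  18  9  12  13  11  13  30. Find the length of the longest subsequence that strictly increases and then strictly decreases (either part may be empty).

6

inc[i] = longest strictly increasing subsequence ending at i; dec[i] = longest strictly decreasing subsequence starting at i:
i:      1  2  3  4  5  6  7  8  9 10
a[i]:  11 12 15 18  9 12 13 11 13 30
inc:    1  2  3  4  1  2  3  2  3  5
dec:    2  2  3  3  1  2  2  1  1  1
Best peak at i=4 (value 18): inc=4, dec=3, length 4+3−1 = 6.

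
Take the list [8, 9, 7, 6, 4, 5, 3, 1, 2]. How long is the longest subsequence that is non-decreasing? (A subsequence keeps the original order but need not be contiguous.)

2

Track the smallest tail for each achievable length (allowing ties):
8 → extends → [8]
9 → extends → [8, 9]
7 → replaces 8 → [7, 9]
6 → replaces 7 → [6, 9]
4 → replaces 6 → [4, 9]
5 → replaces 9 → [4, 5]
3 → replaces 4 → [3, 5]
1 → replaces 3 → [1, 5]
2 → replaces 5 → [1, 2]
Two tails, so the longest non-decreasing subsequence has length 2 (e.g. 8, 9).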